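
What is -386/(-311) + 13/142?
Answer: 58855/44162 ≈ 1.3327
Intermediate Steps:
-386/(-311) + 13/142 = -386*(-1/311) + 13*(1/142) = 386/311 + 13/142 = 58855/44162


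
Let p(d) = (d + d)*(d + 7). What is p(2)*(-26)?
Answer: -936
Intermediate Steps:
p(d) = 2*d*(7 + d) (p(d) = (2*d)*(7 + d) = 2*d*(7 + d))
p(2)*(-26) = (2*2*(7 + 2))*(-26) = (2*2*9)*(-26) = 36*(-26) = -936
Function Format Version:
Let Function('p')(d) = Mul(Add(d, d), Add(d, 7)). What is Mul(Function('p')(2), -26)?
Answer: -936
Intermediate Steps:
Function('p')(d) = Mul(2, d, Add(7, d)) (Function('p')(d) = Mul(Mul(2, d), Add(7, d)) = Mul(2, d, Add(7, d)))
Mul(Function('p')(2), -26) = Mul(Mul(2, 2, Add(7, 2)), -26) = Mul(Mul(2, 2, 9), -26) = Mul(36, -26) = -936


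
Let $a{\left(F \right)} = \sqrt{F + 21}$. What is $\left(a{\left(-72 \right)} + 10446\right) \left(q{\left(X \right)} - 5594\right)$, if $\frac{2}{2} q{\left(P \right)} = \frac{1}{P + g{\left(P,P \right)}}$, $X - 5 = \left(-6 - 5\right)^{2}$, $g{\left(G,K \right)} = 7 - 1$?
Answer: $- \frac{1285566587}{22} - \frac{738407 i \sqrt{51}}{132} \approx -5.8435 \cdot 10^{7} - 39949.0 i$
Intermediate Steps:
$g{\left(G,K \right)} = 6$ ($g{\left(G,K \right)} = 7 - 1 = 6$)
$a{\left(F \right)} = \sqrt{21 + F}$
$X = 126$ ($X = 5 + \left(-6 - 5\right)^{2} = 5 + \left(-11\right)^{2} = 5 + 121 = 126$)
$q{\left(P \right)} = \frac{1}{6 + P}$ ($q{\left(P \right)} = \frac{1}{P + 6} = \frac{1}{6 + P}$)
$\left(a{\left(-72 \right)} + 10446\right) \left(q{\left(X \right)} - 5594\right) = \left(\sqrt{21 - 72} + 10446\right) \left(\frac{1}{6 + 126} - 5594\right) = \left(\sqrt{-51} + 10446\right) \left(\frac{1}{132} - 5594\right) = \left(i \sqrt{51} + 10446\right) \left(\frac{1}{132} - 5594\right) = \left(10446 + i \sqrt{51}\right) \left(- \frac{738407}{132}\right) = - \frac{1285566587}{22} - \frac{738407 i \sqrt{51}}{132}$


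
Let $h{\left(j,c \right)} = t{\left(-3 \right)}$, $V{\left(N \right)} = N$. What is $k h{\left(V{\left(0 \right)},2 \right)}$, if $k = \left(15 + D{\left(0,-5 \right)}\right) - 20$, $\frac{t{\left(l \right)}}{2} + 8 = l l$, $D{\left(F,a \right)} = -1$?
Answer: $-12$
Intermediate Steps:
$t{\left(l \right)} = -16 + 2 l^{2}$ ($t{\left(l \right)} = -16 + 2 l l = -16 + 2 l^{2}$)
$h{\left(j,c \right)} = 2$ ($h{\left(j,c \right)} = -16 + 2 \left(-3\right)^{2} = -16 + 2 \cdot 9 = -16 + 18 = 2$)
$k = -6$ ($k = \left(15 - 1\right) - 20 = 14 - 20 = -6$)
$k h{\left(V{\left(0 \right)},2 \right)} = \left(-6\right) 2 = -12$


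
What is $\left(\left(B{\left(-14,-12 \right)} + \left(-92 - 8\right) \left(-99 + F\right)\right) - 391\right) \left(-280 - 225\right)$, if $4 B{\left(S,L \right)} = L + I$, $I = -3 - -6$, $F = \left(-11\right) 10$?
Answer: $- \frac{41423635}{4} \approx -1.0356 \cdot 10^{7}$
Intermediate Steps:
$F = -110$
$I = 3$ ($I = -3 + 6 = 3$)
$B{\left(S,L \right)} = \frac{3}{4} + \frac{L}{4}$ ($B{\left(S,L \right)} = \frac{L + 3}{4} = \frac{3 + L}{4} = \frac{3}{4} + \frac{L}{4}$)
$\left(\left(B{\left(-14,-12 \right)} + \left(-92 - 8\right) \left(-99 + F\right)\right) - 391\right) \left(-280 - 225\right) = \left(\left(\left(\frac{3}{4} + \frac{1}{4} \left(-12\right)\right) + \left(-92 - 8\right) \left(-99 - 110\right)\right) - 391\right) \left(-280 - 225\right) = \left(\left(\left(\frac{3}{4} - 3\right) - -20900\right) - 391\right) \left(-505\right) = \left(\left(- \frac{9}{4} + 20900\right) - 391\right) \left(-505\right) = \left(\frac{83591}{4} - 391\right) \left(-505\right) = \frac{82027}{4} \left(-505\right) = - \frac{41423635}{4}$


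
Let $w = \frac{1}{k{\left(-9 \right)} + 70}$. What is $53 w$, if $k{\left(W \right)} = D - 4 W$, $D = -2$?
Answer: $\frac{53}{104} \approx 0.50961$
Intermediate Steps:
$k{\left(W \right)} = -2 - 4 W$
$w = \frac{1}{104}$ ($w = \frac{1}{\left(-2 - -36\right) + 70} = \frac{1}{\left(-2 + 36\right) + 70} = \frac{1}{34 + 70} = \frac{1}{104} \approx 0.0096154$)
$53 w = 53 \cdot \frac{1}{104} = \frac{53}{104}$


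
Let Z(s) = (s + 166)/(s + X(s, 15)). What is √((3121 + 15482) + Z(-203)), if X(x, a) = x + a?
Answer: √2844059710/391 ≈ 136.39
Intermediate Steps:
X(x, a) = a + x
Z(s) = (166 + s)/(15 + 2*s) (Z(s) = (s + 166)/(s + (15 + s)) = (166 + s)/(15 + 2*s))
√((3121 + 15482) + Z(-203)) = √((3121 + 15482) + (166 - 203)/(15 + 2*(-203))) = √(18603 - 37/(15 - 406)) = √(18603 - 37/(-391)) = √(18603 - 1/391*(-37)) = √(18603 + 37/391) = √(7273810/391) = √2844059710/391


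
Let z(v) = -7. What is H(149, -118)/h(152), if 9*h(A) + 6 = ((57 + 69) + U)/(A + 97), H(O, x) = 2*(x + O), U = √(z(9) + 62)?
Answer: -190072656/1871369 - 138942*√55/1871369 ≈ -102.12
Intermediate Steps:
U = √55 (U = √(-7 + 62) = √55 ≈ 7.4162)
H(O, x) = 2*O + 2*x (H(O, x) = 2*(O + x) = 2*O + 2*x)
h(A) = -⅔ + (126 + √55)/(9*(97 + A)) (h(A) = -⅔ + (((57 + 69) + √55)/(A + 97))/9 = -⅔ + ((126 + √55)/(97 + A))/9 = -⅔ + (126 + √55)/(9*(97 + A)))
H(149, -118)/h(152) = (2*149 + 2*(-118))/(((-456 + √55 - 6*152)/(9*(97 + 152)))) = (298 - 236)/(((⅑)*(-456 + √55 - 912)/249)) = 62/(((⅑)*(1/249)*(-1368 + √55))) = 62/(-152/249 + √55/2241)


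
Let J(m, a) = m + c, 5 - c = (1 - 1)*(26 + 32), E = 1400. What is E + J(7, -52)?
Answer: 1412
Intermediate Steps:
c = 5 (c = 5 - (1 - 1)*(26 + 32) = 5 - 0*58 = 5 - 1*0 = 5 + 0 = 5)
J(m, a) = 5 + m (J(m, a) = m + 5 = 5 + m)
E + J(7, -52) = 1400 + (5 + 7) = 1400 + 12 = 1412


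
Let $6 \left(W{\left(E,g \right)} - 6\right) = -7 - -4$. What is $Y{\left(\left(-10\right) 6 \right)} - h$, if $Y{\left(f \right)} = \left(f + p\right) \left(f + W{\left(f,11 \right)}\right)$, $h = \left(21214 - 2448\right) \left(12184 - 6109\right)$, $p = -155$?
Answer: $- \frac{227983465}{2} \approx -1.1399 \cdot 10^{8}$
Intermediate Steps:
$W{\left(E,g \right)} = \frac{11}{2}$ ($W{\left(E,g \right)} = 6 + \frac{-7 - -4}{6} = 6 + \frac{-7 + 4}{6} = 6 + \frac{1}{6} \left(-3\right) = 6 - \frac{1}{2} = \frac{11}{2}$)
$h = 114003450$ ($h = 18766 \cdot 6075 = 114003450$)
$Y{\left(f \right)} = \left(-155 + f\right) \left(\frac{11}{2} + f\right)$ ($Y{\left(f \right)} = \left(f - 155\right) \left(f + \frac{11}{2}\right) = \left(-155 + f\right) \left(\frac{11}{2} + f\right)$)
$Y{\left(\left(-10\right) 6 \right)} - h = \left(- \frac{1705}{2} + \left(\left(-10\right) 6\right)^{2} - \frac{299 \left(\left(-10\right) 6\right)}{2}\right) - 114003450 = \left(- \frac{1705}{2} + \left(-60\right)^{2} - -8970\right) - 114003450 = \left(- \frac{1705}{2} + 3600 + 8970\right) - 114003450 = \frac{23435}{2} - 114003450 = - \frac{227983465}{2}$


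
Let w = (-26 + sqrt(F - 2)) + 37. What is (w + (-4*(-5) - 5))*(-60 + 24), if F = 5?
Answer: -936 - 36*sqrt(3) ≈ -998.35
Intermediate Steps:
w = 11 + sqrt(3) (w = (-26 + sqrt(5 - 2)) + 37 = (-26 + sqrt(3)) + 37 = 11 + sqrt(3) ≈ 12.732)
(w + (-4*(-5) - 5))*(-60 + 24) = ((11 + sqrt(3)) + (-4*(-5) - 5))*(-60 + 24) = ((11 + sqrt(3)) + (20 - 5))*(-36) = ((11 + sqrt(3)) + 15)*(-36) = (26 + sqrt(3))*(-36) = -936 - 36*sqrt(3)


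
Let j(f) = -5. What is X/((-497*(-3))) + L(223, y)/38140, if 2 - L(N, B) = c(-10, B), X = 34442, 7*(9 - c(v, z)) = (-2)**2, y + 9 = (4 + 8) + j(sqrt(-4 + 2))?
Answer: 262721659/11373348 ≈ 23.100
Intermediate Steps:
y = -2 (y = -9 + ((4 + 8) - 5) = -9 + (12 - 5) = -9 + 7 = -2)
c(v, z) = 59/7 (c(v, z) = 9 - 1/7*(-2)**2 = 9 - 1/7*4 = 9 - 4/7 = 59/7)
L(N, B) = -45/7 (L(N, B) = 2 - 1*59/7 = 2 - 59/7 = -45/7)
X/((-497*(-3))) + L(223, y)/38140 = 34442/((-497*(-3))) - 45/7/38140 = 34442/1491 - 45/7*1/38140 = 34442*(1/1491) - 9/53396 = 34442/1491 - 9/53396 = 262721659/11373348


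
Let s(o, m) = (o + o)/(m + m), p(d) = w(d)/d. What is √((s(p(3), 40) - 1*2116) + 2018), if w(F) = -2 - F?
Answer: I*√14118/12 ≈ 9.9016*I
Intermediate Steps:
p(d) = (-2 - d)/d
s(o, m) = o/m (s(o, m) = (2*o)/((2*m)) = (2*o)*(1/(2*m)) = o/m)
√((s(p(3), 40) - 1*2116) + 2018) = √((((-2 - 1*3)/3)/40 - 1*2116) + 2018) = √((((-2 - 3)/3)*(1/40) - 2116) + 2018) = √((((⅓)*(-5))*(1/40) - 2116) + 2018) = √((-5/3*1/40 - 2116) + 2018) = √((-1/24 - 2116) + 2018) = √(-50785/24 + 2018) = √(-2353/24) = I*√14118/12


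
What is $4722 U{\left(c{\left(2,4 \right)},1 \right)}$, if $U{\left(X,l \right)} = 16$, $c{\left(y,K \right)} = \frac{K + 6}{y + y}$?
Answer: $75552$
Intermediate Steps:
$c{\left(y,K \right)} = \frac{6 + K}{2 y}$
$4722 U{\left(c{\left(2,4 \right)},1 \right)} = 4722 \cdot 16 = 75552$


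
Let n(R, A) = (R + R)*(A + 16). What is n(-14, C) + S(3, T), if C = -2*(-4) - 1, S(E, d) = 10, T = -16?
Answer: -634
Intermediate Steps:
C = 7 (C = 8 - 1 = 7)
n(R, A) = 2*R*(16 + A) (n(R, A) = (2*R)*(16 + A) = 2*R*(16 + A))
n(-14, C) + S(3, T) = 2*(-14)*(16 + 7) + 10 = 2*(-14)*23 + 10 = -644 + 10 = -634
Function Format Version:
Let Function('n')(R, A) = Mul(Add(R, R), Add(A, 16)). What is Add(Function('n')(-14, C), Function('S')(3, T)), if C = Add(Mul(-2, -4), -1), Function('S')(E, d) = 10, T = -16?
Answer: -634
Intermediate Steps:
C = 7 (C = Add(8, -1) = 7)
Function('n')(R, A) = Mul(2, R, Add(16, A)) (Function('n')(R, A) = Mul(Mul(2, R), Add(16, A)) = Mul(2, R, Add(16, A)))
Add(Function('n')(-14, C), Function('S')(3, T)) = Add(Mul(2, -14, Add(16, 7)), 10) = Add(Mul(2, -14, 23), 10) = Add(-644, 10) = -634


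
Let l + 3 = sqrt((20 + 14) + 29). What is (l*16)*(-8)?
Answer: 384 - 384*sqrt(7) ≈ -631.97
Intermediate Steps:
l = -3 + 3*sqrt(7) (l = -3 + sqrt((20 + 14) + 29) = -3 + sqrt(34 + 29) = -3 + sqrt(63) = -3 + 3*sqrt(7) ≈ 4.9373)
(l*16)*(-8) = ((-3 + 3*sqrt(7))*16)*(-8) = (-48 + 48*sqrt(7))*(-8) = 384 - 384*sqrt(7)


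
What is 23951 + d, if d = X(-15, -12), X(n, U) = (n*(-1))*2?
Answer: 23981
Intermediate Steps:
X(n, U) = -2*n (X(n, U) = -n*2 = -2*n)
d = 30 (d = -2*(-15) = 30)
23951 + d = 23951 + 30 = 23981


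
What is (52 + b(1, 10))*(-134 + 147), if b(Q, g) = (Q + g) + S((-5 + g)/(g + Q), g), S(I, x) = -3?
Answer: 780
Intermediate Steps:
b(Q, g) = -3 + Q + g (b(Q, g) = (Q + g) - 3 = -3 + Q + g)
(52 + b(1, 10))*(-134 + 147) = (52 + (-3 + 1 + 10))*(-134 + 147) = (52 + 8)*13 = 60*13 = 780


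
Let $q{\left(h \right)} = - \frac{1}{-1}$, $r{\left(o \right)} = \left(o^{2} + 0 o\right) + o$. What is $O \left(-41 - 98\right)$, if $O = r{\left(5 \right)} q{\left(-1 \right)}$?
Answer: $-4170$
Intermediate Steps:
$r{\left(o \right)} = o + o^{2}$ ($r{\left(o \right)} = \left(o^{2} + 0\right) + o = o^{2} + o = o + o^{2}$)
$q{\left(h \right)} = 1$ ($q{\left(h \right)} = \left(-1\right) \left(-1\right) = 1$)
$O = 30$ ($O = 5 \left(1 + 5\right) 1 = 5 \cdot 6 \cdot 1 = 30 \cdot 1 = 30$)
$O \left(-41 - 98\right) = 30 \left(-41 - 98\right) = 30 \left(-139\right) = -4170$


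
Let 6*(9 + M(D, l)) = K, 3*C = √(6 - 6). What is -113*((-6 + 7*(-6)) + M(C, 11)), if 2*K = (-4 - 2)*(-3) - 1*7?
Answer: 76049/12 ≈ 6337.4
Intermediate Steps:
C = 0 (C = √(6 - 6)/3 = √0/3 = (⅓)*0 = 0)
K = 11/2 (K = ((-4 - 2)*(-3) - 1*7)/2 = (-6*(-3) - 7)/2 = (18 - 7)/2 = (½)*11 = 11/2 ≈ 5.5000)
M(D, l) = -97/12 (M(D, l) = -9 + (⅙)*(11/2) = -9 + 11/12 = -97/12)
-113*((-6 + 7*(-6)) + M(C, 11)) = -113*((-6 + 7*(-6)) - 97/12) = -113*((-6 - 42) - 97/12) = -113*(-48 - 97/12) = -113*(-673/12) = 76049/12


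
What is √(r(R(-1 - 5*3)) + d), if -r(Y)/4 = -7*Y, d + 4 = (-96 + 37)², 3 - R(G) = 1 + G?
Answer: √3981 ≈ 63.095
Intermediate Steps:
R(G) = 2 - G (R(G) = 3 - (1 + G) = 3 + (-1 - G) = 2 - G)
d = 3477 (d = -4 + (-96 + 37)² = -4 + (-59)² = -4 + 3481 = 3477)
r(Y) = 28*Y (r(Y) = -(-28)*Y = 28*Y)
√(r(R(-1 - 5*3)) + d) = √(28*(2 - (-1 - 5*3)) + 3477) = √(28*(2 - (-1 - 15)) + 3477) = √(28*(2 - 1*(-16)) + 3477) = √(28*(2 + 16) + 3477) = √(28*18 + 3477) = √(504 + 3477) = √3981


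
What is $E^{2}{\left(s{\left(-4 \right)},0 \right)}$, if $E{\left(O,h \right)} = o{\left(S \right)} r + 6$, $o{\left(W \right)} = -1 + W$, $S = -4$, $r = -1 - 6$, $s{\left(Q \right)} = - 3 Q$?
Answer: $1681$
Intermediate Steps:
$r = -7$ ($r = -1 - 6 = -7$)
$E{\left(O,h \right)} = 41$ ($E{\left(O,h \right)} = \left(-1 - 4\right) \left(-7\right) + 6 = \left(-5\right) \left(-7\right) + 6 = 35 + 6 = 41$)
$E^{2}{\left(s{\left(-4 \right)},0 \right)} = 41^{2} = 1681$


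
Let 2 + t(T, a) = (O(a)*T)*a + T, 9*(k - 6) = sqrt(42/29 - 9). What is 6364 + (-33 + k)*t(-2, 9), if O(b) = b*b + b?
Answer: 50212 - 56*I*sqrt(6351)/9 ≈ 50212.0 - 495.87*I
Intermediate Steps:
O(b) = b + b**2 (O(b) = b**2 + b = b + b**2)
k = 6 + I*sqrt(6351)/261 (k = 6 + sqrt(42/29 - 9)/9 = 6 + sqrt(-219/29)/9 = 6 + (I*sqrt(6351)/29)/9 = 6 + I*sqrt(6351)/261 ≈ 6.0 + 0.30534*I)
t(T, a) = -2 + T + T*a**2*(1 + a) (t(T, a) = -2 + (((a*(1 + a))*T)*a + T) = -2 + ((T*a*(1 + a))*a + T) = -2 + (T*a**2*(1 + a) + T) = -2 + (T + T*a**2*(1 + a)) = -2 + T + T*a**2*(1 + a))
6364 + (-33 + k)*t(-2, 9) = 6364 + (-33 + (6 + I*sqrt(6351)/261))*(-2 - 2 - 2*9**2*(1 + 9)) = 6364 + (-27 + I*sqrt(6351)/261)*(-2 - 2 - 2*81*10) = 6364 + (-27 + I*sqrt(6351)/261)*(-2 - 2 - 1620) = 6364 + (-27 + I*sqrt(6351)/261)*(-1624) = 6364 + (43848 - 56*I*sqrt(6351)/9) = 50212 - 56*I*sqrt(6351)/9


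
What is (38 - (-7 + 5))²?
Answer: 1600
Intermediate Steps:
(38 - (-7 + 5))² = (38 - 1*(-2))² = (38 + 2)² = 40² = 1600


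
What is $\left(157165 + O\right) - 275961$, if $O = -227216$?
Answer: $-346012$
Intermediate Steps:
$\left(157165 + O\right) - 275961 = \left(157165 - 227216\right) - 275961 = -70051 - 275961 = -346012$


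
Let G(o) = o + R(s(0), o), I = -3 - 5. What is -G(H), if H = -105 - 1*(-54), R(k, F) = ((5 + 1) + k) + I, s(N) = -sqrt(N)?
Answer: 53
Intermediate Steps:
I = -8
R(k, F) = -2 + k (R(k, F) = ((5 + 1) + k) - 8 = (6 + k) - 8 = -2 + k)
H = -51 (H = -105 + 54 = -51)
G(o) = -2 + o (G(o) = o + (-2 - sqrt(0)) = o + (-2 - 1*0) = o + (-2 + 0) = o - 2 = -2 + o)
-G(H) = -(-2 - 51) = -1*(-53) = 53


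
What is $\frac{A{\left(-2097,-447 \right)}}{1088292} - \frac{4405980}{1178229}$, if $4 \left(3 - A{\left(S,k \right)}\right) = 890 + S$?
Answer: $- \frac{6392844961163}{1709676259824} \approx -3.7392$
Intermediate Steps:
$A{\left(S,k \right)} = - \frac{439}{2} - \frac{S}{4}$ ($A{\left(S,k \right)} = 3 - \frac{890 + S}{4} = 3 - \left(\frac{445}{2} + \frac{S}{4}\right) = - \frac{439}{2} - \frac{S}{4}$)
$\frac{A{\left(-2097,-447 \right)}}{1088292} - \frac{4405980}{1178229} = \frac{- \frac{439}{2} - - \frac{2097}{4}}{1088292} - \frac{4405980}{1178229} = \left(- \frac{439}{2} + \frac{2097}{4}\right) \frac{1}{1088292} - \frac{1468660}{392743} = \frac{1219}{4} \cdot \frac{1}{1088292} - \frac{1468660}{392743} = \frac{1219}{4353168} - \frac{1468660}{392743} = - \frac{6392844961163}{1709676259824}$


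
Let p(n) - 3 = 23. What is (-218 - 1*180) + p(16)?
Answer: -372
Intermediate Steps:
p(n) = 26 (p(n) = 3 + 23 = 26)
(-218 - 1*180) + p(16) = (-218 - 1*180) + 26 = (-218 - 180) + 26 = -398 + 26 = -372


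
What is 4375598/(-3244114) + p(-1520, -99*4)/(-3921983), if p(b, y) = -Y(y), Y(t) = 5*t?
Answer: -8583722158277/6361679979031 ≈ -1.3493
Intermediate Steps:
p(b, y) = -5*y
4375598/(-3244114) + p(-1520, -99*4)/(-3921983) = 4375598/(-3244114) - (-495)*4/(-3921983) = 4375598*(-1/3244114) - 5*(-396)*(-1/3921983) = -2187799/1622057 + 1980*(-1/3921983) = -2187799/1622057 - 1980/3921983 = -8583722158277/6361679979031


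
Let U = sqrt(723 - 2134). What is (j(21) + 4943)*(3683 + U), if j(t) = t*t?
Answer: 19829272 + 5384*I*sqrt(1411) ≈ 1.9829e+7 + 2.0224e+5*I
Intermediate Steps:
j(t) = t**2
U = I*sqrt(1411) (U = sqrt(-1411) = I*sqrt(1411) ≈ 37.563*I)
(j(21) + 4943)*(3683 + U) = (21**2 + 4943)*(3683 + I*sqrt(1411)) = (441 + 4943)*(3683 + I*sqrt(1411)) = 5384*(3683 + I*sqrt(1411)) = 19829272 + 5384*I*sqrt(1411)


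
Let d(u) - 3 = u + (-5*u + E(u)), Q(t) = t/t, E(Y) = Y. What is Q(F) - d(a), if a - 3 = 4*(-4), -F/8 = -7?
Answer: -41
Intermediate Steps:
F = 56 (F = -8*(-7) = 56)
a = -13 (a = 3 + 4*(-4) = 3 - 16 = -13)
Q(t) = 1
d(u) = 3 - 3*u (d(u) = 3 + (u + (-5*u + u)) = 3 + (u - 4*u) = 3 - 3*u)
Q(F) - d(a) = 1 - (3 - 3*(-13)) = 1 - (3 + 39) = 1 - 1*42 = 1 - 42 = -41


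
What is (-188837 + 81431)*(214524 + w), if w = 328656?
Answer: -58340791080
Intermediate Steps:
(-188837 + 81431)*(214524 + w) = (-188837 + 81431)*(214524 + 328656) = -107406*543180 = -58340791080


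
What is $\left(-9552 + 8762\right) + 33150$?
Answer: $32360$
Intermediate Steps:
$\left(-9552 + 8762\right) + 33150 = -790 + 33150 = 32360$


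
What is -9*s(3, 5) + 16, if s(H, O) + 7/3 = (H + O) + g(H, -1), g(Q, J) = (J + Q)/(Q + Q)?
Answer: -38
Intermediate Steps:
g(Q, J) = (J + Q)/(2*Q) (g(Q, J) = (J + Q)/((2*Q)) = (J + Q)*(1/(2*Q)) = (J + Q)/(2*Q))
s(H, O) = -7/3 + H + O + (-1 + H)/(2*H) (s(H, O) = -7/3 + ((H + O) + (-1 + H)/(2*H)) = -7/3 + (H + O + (-1 + H)/(2*H)) = -7/3 + H + O + (-1 + H)/(2*H))
-9*s(3, 5) + 16 = -9*(-11/6 + 3 + 5 - ½/3) + 16 = -9*(-11/6 + 3 + 5 - ½*⅓) + 16 = -9*(-11/6 + 3 + 5 - ⅙) + 16 = -9*6 + 16 = -54 + 16 = -38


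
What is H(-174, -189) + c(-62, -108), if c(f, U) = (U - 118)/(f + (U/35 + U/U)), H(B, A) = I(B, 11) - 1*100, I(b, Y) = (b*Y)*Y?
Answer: -47440512/2243 ≈ -21150.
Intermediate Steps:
I(b, Y) = b*Y² (I(b, Y) = (Y*b)*Y = b*Y²)
H(B, A) = -100 + 121*B (H(B, A) = B*11² - 1*100 = B*121 - 100 = 121*B - 100 = -100 + 121*B)
c(f, U) = (-118 + U)/(1 + f + U/35) (c(f, U) = (-118 + U)/(f + (U*(1/35) + 1)) = (-118 + U)/(f + (U/35 + 1)) = (-118 + U)/(f + (1 + U/35)) = (-118 + U)/(1 + f + U/35))
H(-174, -189) + c(-62, -108) = (-100 + 121*(-174)) + 35*(-118 - 108)/(35 - 108 + 35*(-62)) = (-100 - 21054) + 35*(-226)/(35 - 108 - 2170) = -21154 + 35*(-226)/(-2243) = -21154 + 35*(-1/2243)*(-226) = -21154 + 7910/2243 = -47440512/2243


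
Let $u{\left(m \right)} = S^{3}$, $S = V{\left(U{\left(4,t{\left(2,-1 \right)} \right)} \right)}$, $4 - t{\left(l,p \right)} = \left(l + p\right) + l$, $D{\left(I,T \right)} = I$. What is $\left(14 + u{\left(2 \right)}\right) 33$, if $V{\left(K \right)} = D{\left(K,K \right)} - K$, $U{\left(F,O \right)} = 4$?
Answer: $462$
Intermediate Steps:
$t{\left(l,p \right)} = 4 - p - 2 l$ ($t{\left(l,p \right)} = 4 - \left(\left(l + p\right) + l\right) = 4 - \left(p + 2 l\right) = 4 - p - 2 l$)
$V{\left(K \right)} = 0$ ($V{\left(K \right)} = K - K = 0$)
$S = 0$
$u{\left(m \right)} = 0$ ($u{\left(m \right)} = 0^{3} = 0$)
$\left(14 + u{\left(2 \right)}\right) 33 = \left(14 + 0\right) 33 = 14 \cdot 33 = 462$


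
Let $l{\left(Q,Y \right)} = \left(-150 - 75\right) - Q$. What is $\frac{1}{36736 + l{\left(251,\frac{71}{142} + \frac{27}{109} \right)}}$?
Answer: $\frac{1}{36260} \approx 2.7579 \cdot 10^{-5}$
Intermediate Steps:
$l{\left(Q,Y \right)} = -225 - Q$
$\frac{1}{36736 + l{\left(251,\frac{71}{142} + \frac{27}{109} \right)}} = \frac{1}{36736 - 476} = \frac{1}{36260}$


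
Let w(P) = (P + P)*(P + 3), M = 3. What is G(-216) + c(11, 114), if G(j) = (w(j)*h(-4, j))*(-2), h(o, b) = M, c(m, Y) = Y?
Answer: -551982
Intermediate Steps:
h(o, b) = 3
w(P) = 2*P*(3 + P) (w(P) = (2*P)*(3 + P) = 2*P*(3 + P))
G(j) = -12*j*(3 + j) (G(j) = ((2*j*(3 + j))*3)*(-2) = (6*j*(3 + j))*(-2) = -12*j*(3 + j))
G(-216) + c(11, 114) = -12*(-216)*(3 - 216) + 114 = -12*(-216)*(-213) + 114 = -552096 + 114 = -551982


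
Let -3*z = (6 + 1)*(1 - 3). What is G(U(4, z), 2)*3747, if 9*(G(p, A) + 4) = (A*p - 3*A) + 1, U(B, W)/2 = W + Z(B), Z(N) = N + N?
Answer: 36221/9 ≈ 4024.6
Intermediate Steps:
Z(N) = 2*N
z = 14/3 (z = -(6 + 1)*(1 - 3)/3 = -7*(-2)/3 = -⅓*(-14) = 14/3 ≈ 4.6667)
U(B, W) = 2*W + 4*B (U(B, W) = 2*(W + 2*B) = 2*W + 4*B)
G(p, A) = -35/9 - A/3 + A*p/9 (G(p, A) = -4 + ((A*p - 3*A) + 1)/9 = -4 + ((-3*A + A*p) + 1)/9 = -4 + (1 - 3*A + A*p)/9 = -4 + (⅑ - A/3 + A*p/9) = -35/9 - A/3 + A*p/9)
G(U(4, z), 2)*3747 = (-35/9 - ⅓*2 + (⅑)*2*(2*(14/3) + 4*4))*3747 = (-35/9 - ⅔ + (⅑)*2*(28/3 + 16))*3747 = (-35/9 - ⅔ + (⅑)*2*(76/3))*3747 = (-35/9 - ⅔ + 152/27)*3747 = (29/27)*3747 = 36221/9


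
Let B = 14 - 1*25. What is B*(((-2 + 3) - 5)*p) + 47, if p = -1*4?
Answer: -129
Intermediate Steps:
p = -4
B = -11 (B = 14 - 25 = -11)
B*(((-2 + 3) - 5)*p) + 47 = -11*((-2 + 3) - 5)*(-4) + 47 = -11*(1 - 5)*(-4) + 47 = -(-44)*(-4) + 47 = -11*16 + 47 = -176 + 47 = -129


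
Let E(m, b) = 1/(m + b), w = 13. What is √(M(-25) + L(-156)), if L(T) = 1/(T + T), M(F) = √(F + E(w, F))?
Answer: √(-78 + 4056*I*√903)/156 ≈ 1.5819 + 1.583*I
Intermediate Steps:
E(m, b) = 1/(b + m)
M(F) = √(F + 1/(13 + F)) (M(F) = √(F + 1/(F + 13)) = √(F + 1/(13 + F)))
L(T) = 1/(2*T)
√(M(-25) + L(-156)) = √(√((1 - 25*(13 - 25))/(13 - 25)) + (½)/(-156)) = √(√((1 - 25*(-12))/(-12)) + (½)*(-1/156)) = √(√(-(1 + 300)/12) - 1/312) = √(√(-1/12*301) - 1/312) = √(√(-301/12) - 1/312) = √(I*√903/6 - 1/312) = √(-1/312 + I*√903/6)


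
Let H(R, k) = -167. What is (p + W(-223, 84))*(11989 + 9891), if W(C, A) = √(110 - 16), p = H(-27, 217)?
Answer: -3653960 + 21880*√94 ≈ -3.4418e+6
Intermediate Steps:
p = -167
W(C, A) = √94
(p + W(-223, 84))*(11989 + 9891) = (-167 + √94)*(11989 + 9891) = (-167 + √94)*21880 = -3653960 + 21880*√94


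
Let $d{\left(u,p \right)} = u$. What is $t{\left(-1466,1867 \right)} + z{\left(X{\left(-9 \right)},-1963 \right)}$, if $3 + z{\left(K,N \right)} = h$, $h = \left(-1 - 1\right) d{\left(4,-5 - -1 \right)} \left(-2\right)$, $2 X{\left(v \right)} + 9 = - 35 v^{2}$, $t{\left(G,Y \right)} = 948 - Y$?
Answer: $-906$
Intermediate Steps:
$X{\left(v \right)} = - \frac{9}{2} - \frac{35 v^{2}}{2}$ ($X{\left(v \right)} = - \frac{9}{2} + \frac{\left(-35\right) v^{2}}{2} = - \frac{9}{2} - \frac{35 v^{2}}{2}$)
$h = 16$ ($h = \left(-1 - 1\right) 4 \left(-2\right) = \left(-2\right) 4 \left(-2\right) = \left(-8\right) \left(-2\right) = 16$)
$z{\left(K,N \right)} = 13$ ($z{\left(K,N \right)} = -3 + 16 = 13$)
$t{\left(-1466,1867 \right)} + z{\left(X{\left(-9 \right)},-1963 \right)} = \left(948 - 1867\right) + 13 = -919 + 13 = -906$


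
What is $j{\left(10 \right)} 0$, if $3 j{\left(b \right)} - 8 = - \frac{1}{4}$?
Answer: $0$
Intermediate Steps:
$j{\left(b \right)} = \frac{31}{12}$ ($j{\left(b \right)} = \frac{8}{3} + \frac{\left(-1\right) \frac{1}{4}}{3} = \frac{8}{3} + \frac{1}{3} \left(- \frac{1}{4}\right) = \frac{8}{3} - \frac{1}{12} = \frac{31}{12}$)
$j{\left(10 \right)} 0 = \frac{31}{12} \cdot 0 = 0$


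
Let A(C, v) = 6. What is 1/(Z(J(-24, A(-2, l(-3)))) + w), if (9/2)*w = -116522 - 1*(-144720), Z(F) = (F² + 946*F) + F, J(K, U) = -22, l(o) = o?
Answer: -9/126754 ≈ -7.1004e-5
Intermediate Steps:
Z(F) = F² + 947*F
w = 56396/9 (w = 2*(-116522 - 1*(-144720))/9 = 2*(-116522 + 144720)/9 = (2/9)*28198 = 56396/9 ≈ 6266.2)
1/(Z(J(-24, A(-2, l(-3)))) + w) = 1/(-22*(947 - 22) + 56396/9) = 1/(-22*925 + 56396/9) = 1/(-20350 + 56396/9) = 1/(-126754/9) = -9/126754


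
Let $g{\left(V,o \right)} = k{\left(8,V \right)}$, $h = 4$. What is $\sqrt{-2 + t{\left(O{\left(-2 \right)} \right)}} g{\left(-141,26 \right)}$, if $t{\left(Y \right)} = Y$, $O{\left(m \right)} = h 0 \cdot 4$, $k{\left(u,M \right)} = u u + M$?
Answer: $- 77 i \sqrt{2} \approx - 108.89 i$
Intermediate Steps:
$k{\left(u,M \right)} = M + u^{2}$ ($k{\left(u,M \right)} = u^{2} + M = M + u^{2}$)
$g{\left(V,o \right)} = 64 + V$ ($g{\left(V,o \right)} = V + 8^{2} = V + 64 = 64 + V$)
$O{\left(m \right)} = 0$ ($O{\left(m \right)} = 4 \cdot 0 \cdot 4 = 0 \cdot 4 = 0$)
$\sqrt{-2 + t{\left(O{\left(-2 \right)} \right)}} g{\left(-141,26 \right)} = \sqrt{-2 + 0} \left(64 - 141\right) = \sqrt{-2} \left(-77\right) = i \sqrt{2} \left(-77\right) = - 77 i \sqrt{2}$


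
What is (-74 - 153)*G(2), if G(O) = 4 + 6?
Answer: -2270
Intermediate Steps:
G(O) = 10
(-74 - 153)*G(2) = (-74 - 153)*10 = -227*10 = -2270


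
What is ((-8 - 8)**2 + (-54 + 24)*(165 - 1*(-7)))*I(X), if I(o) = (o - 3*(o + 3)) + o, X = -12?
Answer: -14712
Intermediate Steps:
I(o) = -9 - o (I(o) = (o - 3*(3 + o)) + o = (o + (-9 - 3*o)) + o = (-9 - 2*o) + o = -9 - o)
((-8 - 8)**2 + (-54 + 24)*(165 - 1*(-7)))*I(X) = ((-8 - 8)**2 + (-54 + 24)*(165 - 1*(-7)))*(-9 - 1*(-12)) = ((-16)**2 - 30*(165 + 7))*(-9 + 12) = (256 - 30*172)*3 = (256 - 5160)*3 = -4904*3 = -14712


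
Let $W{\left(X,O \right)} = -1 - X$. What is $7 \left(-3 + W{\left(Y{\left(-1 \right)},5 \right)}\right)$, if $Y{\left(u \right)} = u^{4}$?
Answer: $-35$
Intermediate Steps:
$7 \left(-3 + W{\left(Y{\left(-1 \right)},5 \right)}\right) = 7 \left(-3 - 2\right) = 7 \left(-5\right) = -35$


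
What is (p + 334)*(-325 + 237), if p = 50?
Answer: -33792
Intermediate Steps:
(p + 334)*(-325 + 237) = (50 + 334)*(-325 + 237) = 384*(-88) = -33792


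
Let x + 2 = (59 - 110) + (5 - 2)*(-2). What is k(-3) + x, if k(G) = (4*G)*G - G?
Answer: -20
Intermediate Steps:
k(G) = -G + 4*G² (k(G) = 4*G² - G = -G + 4*G²)
x = -59 (x = -2 + ((59 - 110) + (5 - 2)*(-2)) = -2 + (-51 + 3*(-2)) = -2 + (-51 - 6) = -2 - 57 = -59)
k(-3) + x = -3*(-1 + 4*(-3)) - 59 = -3*(-1 - 12) - 59 = -3*(-13) - 59 = 39 - 59 = -20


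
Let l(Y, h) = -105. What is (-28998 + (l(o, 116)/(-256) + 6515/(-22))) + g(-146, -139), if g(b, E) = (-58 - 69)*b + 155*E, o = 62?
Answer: -90947581/2816 ≈ -32297.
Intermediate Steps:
g(b, E) = -127*b + 155*E
(-28998 + (l(o, 116)/(-256) + 6515/(-22))) + g(-146, -139) = (-28998 + (-105/(-256) + 6515/(-22))) + (-127*(-146) + 155*(-139)) = (-28998 + (-105*(-1/256) + 6515*(-1/22))) + (18542 - 21545) = (-28998 + (105/256 - 6515/22)) - 3003 = (-28998 - 832765/2816) - 3003 = -82491133/2816 - 3003 = -90947581/2816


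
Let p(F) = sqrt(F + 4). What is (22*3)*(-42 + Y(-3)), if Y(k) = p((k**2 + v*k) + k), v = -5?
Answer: -2442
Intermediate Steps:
p(F) = sqrt(4 + F)
Y(k) = sqrt(4 + k**2 - 4*k) (Y(k) = sqrt(4 + ((k**2 - 5*k) + k)) = sqrt(4 + (k**2 - 4*k)) = sqrt(4 + k**2 - 4*k))
(22*3)*(-42 + Y(-3)) = (22*3)*(-42 + sqrt(4 - 3*(-4 - 3))) = 66*(-42 + sqrt(4 - 3*(-7))) = 66*(-42 + sqrt(4 + 21)) = 66*(-42 + sqrt(25)) = 66*(-42 + 5) = 66*(-37) = -2442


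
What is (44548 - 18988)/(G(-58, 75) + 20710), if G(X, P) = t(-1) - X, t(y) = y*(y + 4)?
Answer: 5112/4153 ≈ 1.2309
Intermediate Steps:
t(y) = y*(4 + y)
G(X, P) = -3 - X (G(X, P) = -(4 - 1) - X = -1*3 - X = -3 - X)
(44548 - 18988)/(G(-58, 75) + 20710) = (44548 - 18988)/((-3 - 1*(-58)) + 20710) = 25560/((-3 + 58) + 20710) = 25560/(55 + 20710) = 25560/20765 = 25560*(1/20765) = 5112/4153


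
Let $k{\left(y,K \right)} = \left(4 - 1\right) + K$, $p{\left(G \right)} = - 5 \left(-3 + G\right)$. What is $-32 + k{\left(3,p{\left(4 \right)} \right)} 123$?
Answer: $-278$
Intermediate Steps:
$p{\left(G \right)} = 15 - 5 G$
$k{\left(y,K \right)} = 3 + K$
$-32 + k{\left(3,p{\left(4 \right)} \right)} 123 = -32 + \left(3 + \left(15 - 20\right)\right) 123 = -32 + \left(3 - 5\right) 123 = -32 - 246 = -278$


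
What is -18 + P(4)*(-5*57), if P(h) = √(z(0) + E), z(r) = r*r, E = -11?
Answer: -18 - 285*I*√11 ≈ -18.0 - 945.24*I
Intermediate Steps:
z(r) = r²
P(h) = I*√11 (P(h) = √(0² - 11) = √(0 - 11) = √(-11) = I*√11)
-18 + P(4)*(-5*57) = -18 + (I*√11)*(-5*57) = -18 + (I*√11)*(-285) = -18 - 285*I*√11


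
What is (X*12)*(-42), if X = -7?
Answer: 3528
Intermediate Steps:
(X*12)*(-42) = -7*12*(-42) = -84*(-42) = 3528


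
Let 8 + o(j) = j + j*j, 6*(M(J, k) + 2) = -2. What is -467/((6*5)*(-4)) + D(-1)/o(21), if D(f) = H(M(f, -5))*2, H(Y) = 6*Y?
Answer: 104329/27240 ≈ 3.8300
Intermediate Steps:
M(J, k) = -7/3 (M(J, k) = -2 + (⅙)*(-2) = -2 - ⅓ = -7/3)
o(j) = -8 + j + j² (o(j) = -8 + (j + j*j) = -8 + (j + j²) = -8 + j + j²)
D(f) = -28 (D(f) = (6*(-7/3))*2 = -14*2 = -28)
-467/((6*5)*(-4)) + D(-1)/o(21) = -467/((6*5)*(-4)) - 28/(-8 + 21 + 21²) = -467/(30*(-4)) - 28/(-8 + 21 + 441) = -467/(-120) - 28/454 = -467*(-1/120) - 28*1/454 = 467/120 - 14/227 = 104329/27240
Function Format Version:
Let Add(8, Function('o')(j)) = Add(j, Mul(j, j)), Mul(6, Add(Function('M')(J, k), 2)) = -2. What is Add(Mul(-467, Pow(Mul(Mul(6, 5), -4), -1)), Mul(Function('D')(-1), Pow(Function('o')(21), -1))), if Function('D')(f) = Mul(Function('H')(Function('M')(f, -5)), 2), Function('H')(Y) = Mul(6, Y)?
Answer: Rational(104329, 27240) ≈ 3.8300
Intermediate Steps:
Function('M')(J, k) = Rational(-7, 3) (Function('M')(J, k) = Add(-2, Mul(Rational(1, 6), -2)) = Add(-2, Rational(-1, 3)) = Rational(-7, 3))
Function('o')(j) = Add(-8, j, Pow(j, 2)) (Function('o')(j) = Add(-8, Add(j, Mul(j, j))) = Add(-8, Add(j, Pow(j, 2))) = Add(-8, j, Pow(j, 2)))
Function('D')(f) = -28 (Function('D')(f) = Mul(Mul(6, Rational(-7, 3)), 2) = Mul(-14, 2) = -28)
Add(Mul(-467, Pow(Mul(Mul(6, 5), -4), -1)), Mul(Function('D')(-1), Pow(Function('o')(21), -1))) = Add(Mul(-467, Pow(Mul(Mul(6, 5), -4), -1)), Mul(-28, Pow(Add(-8, 21, Pow(21, 2)), -1))) = Add(Mul(-467, Pow(Mul(30, -4), -1)), Mul(-28, Pow(Add(-8, 21, 441), -1))) = Add(Mul(-467, Pow(-120, -1)), Mul(-28, Pow(454, -1))) = Add(Mul(-467, Rational(-1, 120)), Mul(-28, Rational(1, 454))) = Add(Rational(467, 120), Rational(-14, 227)) = Rational(104329, 27240)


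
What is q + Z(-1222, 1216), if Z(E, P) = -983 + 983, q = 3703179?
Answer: 3703179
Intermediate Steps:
Z(E, P) = 0
q + Z(-1222, 1216) = 3703179 + 0 = 3703179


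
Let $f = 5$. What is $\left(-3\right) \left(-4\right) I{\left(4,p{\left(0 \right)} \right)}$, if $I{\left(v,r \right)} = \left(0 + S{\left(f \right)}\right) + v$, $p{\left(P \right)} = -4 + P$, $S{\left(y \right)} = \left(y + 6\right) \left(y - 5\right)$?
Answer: $48$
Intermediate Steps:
$S{\left(y \right)} = \left(-5 + y\right) \left(6 + y\right)$ ($S{\left(y \right)} = \left(6 + y\right) \left(-5 + y\right) = \left(-5 + y\right) \left(6 + y\right)$)
$I{\left(v,r \right)} = v$ ($I{\left(v,r \right)} = \left(0 + \left(-30 + 5 + 5^{2}\right)\right) + v = \left(0 + \left(-30 + 5 + 25\right)\right) + v = \left(0 + 0\right) + v = 0 + v = v$)
$\left(-3\right) \left(-4\right) I{\left(4,p{\left(0 \right)} \right)} = \left(-3\right) \left(-4\right) 4 = 12 \cdot 4 = 48$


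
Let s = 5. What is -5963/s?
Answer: -5963/5 ≈ -1192.6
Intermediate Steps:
-5963/s = -5963/5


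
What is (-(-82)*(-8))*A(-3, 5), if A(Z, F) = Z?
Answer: 1968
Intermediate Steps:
(-(-82)*(-8))*A(-3, 5) = -(-82)*(-8)*(-3) = -41*16*(-3) = -656*(-3) = 1968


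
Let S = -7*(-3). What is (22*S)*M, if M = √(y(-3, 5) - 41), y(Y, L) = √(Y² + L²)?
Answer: 462*√(-41 + √34) ≈ 2739.8*I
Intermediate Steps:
y(Y, L) = √(L² + Y²)
S = 21
M = √(-41 + √34) (M = √(√(5² + (-3)²) - 41) = √(√(25 + 9) - 41) = √(√34 - 41) = √(-41 + √34) ≈ 5.9304*I)
(22*S)*M = (22*21)*√(-41 + √34) = 462*√(-41 + √34)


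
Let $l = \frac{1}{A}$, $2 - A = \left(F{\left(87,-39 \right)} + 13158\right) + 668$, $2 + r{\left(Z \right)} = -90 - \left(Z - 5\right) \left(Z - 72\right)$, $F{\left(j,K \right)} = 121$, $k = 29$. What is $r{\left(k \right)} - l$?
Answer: $\frac{13108301}{13945} \approx 940.0$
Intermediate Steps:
$r{\left(Z \right)} = -92 - \left(-72 + Z\right) \left(-5 + Z\right)$ ($r{\left(Z \right)} = -2 - \left(90 + \left(Z - 5\right) \left(Z - 72\right)\right) = -2 - \left(90 + \left(-5 + Z\right) \left(-72 + Z\right)\right) = -2 - \left(90 + \left(-72 + Z\right) \left(-5 + Z\right)\right) = -92 - \left(-72 + Z\right) \left(-5 + Z\right)$)
$A = -13945$ ($A = 2 - \left(\left(121 + 13158\right) + 668\right) = 2 - \left(13279 + 668\right) = 2 - 13947 = -13945$)
$l = - \frac{1}{13945}$ ($l = \frac{1}{-13945} = - \frac{1}{13945} \approx -7.171 \cdot 10^{-5}$)
$r{\left(k \right)} - l = \left(-452 - 29^{2} + 77 \cdot 29\right) - - \frac{1}{13945} = \left(-452 - 841 + 2233\right) + \frac{1}{13945} = 940 + \frac{1}{13945} = \frac{13108301}{13945}$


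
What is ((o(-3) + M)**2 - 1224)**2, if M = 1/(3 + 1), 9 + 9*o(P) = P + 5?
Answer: 2515215199249/1679616 ≈ 1.4975e+6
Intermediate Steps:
o(P) = -4/9 + P/9 (o(P) = -1 + (P + 5)/9 = -1 + (5 + P)/9 = -1 + (5/9 + P/9) = -4/9 + P/9)
M = 1/4 ≈ 0.25000
((o(-3) + M)**2 - 1224)**2 = (((-4/9 + (1/9)*(-3)) + 1/4)**2 - 1224)**2 = (((-4/9 - 1/3) + 1/4)**2 - 1224)**2 = ((-7/9 + 1/4)**2 - 1224)**2 = ((-19/36)**2 - 1224)**2 = (361/1296 - 1224)**2 = (-1585943/1296)**2 = 2515215199249/1679616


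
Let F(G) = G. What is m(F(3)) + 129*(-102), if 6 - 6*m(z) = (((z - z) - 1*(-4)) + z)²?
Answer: -78991/6 ≈ -13165.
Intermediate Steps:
m(z) = 1 - (4 + z)²/6 (m(z) = 1 - (((z - z) - 1*(-4)) + z)²/6 = 1 - ((0 + 4) + z)²/6 = 1 - (4 + z)²/6)
m(F(3)) + 129*(-102) = (1 - (4 + 3)²/6) + 129*(-102) = (1 - ⅙*7²) - 13158 = (1 - ⅙*49) - 13158 = (1 - 49/6) - 13158 = -43/6 - 13158 = -78991/6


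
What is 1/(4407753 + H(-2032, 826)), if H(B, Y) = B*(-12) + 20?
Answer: 1/4432157 ≈ 2.2562e-7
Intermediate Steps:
H(B, Y) = 20 - 12*B (H(B, Y) = -12*B + 20 = 20 - 12*B)
1/(4407753 + H(-2032, 826)) = 1/(4407753 + (20 - 12*(-2032))) = 1/(4407753 + (20 + 24384)) = 1/(4407753 + 24404) = 1/4432157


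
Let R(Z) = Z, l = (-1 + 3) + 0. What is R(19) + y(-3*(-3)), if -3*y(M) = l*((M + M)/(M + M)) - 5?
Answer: 20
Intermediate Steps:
l = 2 (l = 2 + 0 = 2)
y(M) = 1 (y(M) = -(2*((M + M)/(M + M)) - 5)/3 = -(2*((2*M)/((2*M))) - 5)/3 = -(2*((2*M)*(1/(2*M))) - 5)/3 = -(2*1 - 5)/3 = -(2 - 5)/3 = -⅓*(-3) = 1)
R(19) + y(-3*(-3)) = 19 + 1 = 20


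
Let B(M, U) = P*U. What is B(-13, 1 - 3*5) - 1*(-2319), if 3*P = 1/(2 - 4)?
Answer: 6964/3 ≈ 2321.3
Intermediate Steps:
P = -⅙ (P = 1/(3*(2 - 4)) = (⅓)/(-2) = (⅓)*(-½) = -⅙ ≈ -0.16667)
B(M, U) = -U/6
B(-13, 1 - 3*5) - 1*(-2319) = -(1 - 3*5)/6 - 1*(-2319) = -(1 - 15)/6 + 2319 = -⅙*(-14) + 2319 = 7/3 + 2319 = 6964/3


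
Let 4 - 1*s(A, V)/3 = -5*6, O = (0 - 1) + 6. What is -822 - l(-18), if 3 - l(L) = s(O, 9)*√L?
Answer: -825 + 306*I*√2 ≈ -825.0 + 432.75*I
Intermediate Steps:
O = 5 (O = -1 + 6 = 5)
s(A, V) = 102 (s(A, V) = 12 - (-15)*6 = 12 - 3*(-30) = 12 + 90 = 102)
l(L) = 3 - 102*√L
-822 - l(-18) = -822 - (3 - 306*I*√2) = -822 + (-3 + 306*I*√2) = -825 + 306*I*√2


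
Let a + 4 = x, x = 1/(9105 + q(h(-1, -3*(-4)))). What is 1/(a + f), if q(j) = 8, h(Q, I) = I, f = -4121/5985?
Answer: -54541305/255713908 ≈ -0.21329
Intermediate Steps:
f = -4121/5985 (f = -4121*1/5985 = -4121/5985 ≈ -0.68855)
x = 1/9113 (x = 1/(9105 + 8) = 1/9113 ≈ 0.00010973)
a = -36451/9113 (a = -4 + 1/9113 = -36451/9113 ≈ -3.9999)
1/(a + f) = 1/(-36451/9113 - 4121/5985) = 1/(-255713908/54541305) = -54541305/255713908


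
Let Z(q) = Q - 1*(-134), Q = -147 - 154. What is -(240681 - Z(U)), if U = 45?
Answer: -240848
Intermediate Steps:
Q = -301
Z(q) = -167 (Z(q) = -301 - 1*(-134) = -301 + 134 = -167)
-(240681 - Z(U)) = -(240681 - 1*(-167)) = -(240681 + 167) = -1*240848 = -240848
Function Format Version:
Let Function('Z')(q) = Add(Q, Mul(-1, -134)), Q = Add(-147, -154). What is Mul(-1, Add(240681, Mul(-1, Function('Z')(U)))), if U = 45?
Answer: -240848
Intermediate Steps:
Q = -301
Function('Z')(q) = -167 (Function('Z')(q) = Add(-301, Mul(-1, -134)) = Add(-301, 134) = -167)
Mul(-1, Add(240681, Mul(-1, Function('Z')(U)))) = Mul(-1, Add(240681, Mul(-1, -167))) = Mul(-1, Add(240681, 167)) = Mul(-1, 240848) = -240848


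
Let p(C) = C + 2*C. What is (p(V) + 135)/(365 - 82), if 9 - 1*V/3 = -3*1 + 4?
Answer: 207/283 ≈ 0.73145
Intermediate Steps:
V = 24 (V = 27 - 3*(-3*1 + 4) = 27 - 3*(-3 + 4) = 27 - 3*1 = 27 - 3 = 24)
p(C) = 3*C
(p(V) + 135)/(365 - 82) = (3*24 + 135)/(365 - 82) = (72 + 135)/283 = 207*(1/283) = 207/283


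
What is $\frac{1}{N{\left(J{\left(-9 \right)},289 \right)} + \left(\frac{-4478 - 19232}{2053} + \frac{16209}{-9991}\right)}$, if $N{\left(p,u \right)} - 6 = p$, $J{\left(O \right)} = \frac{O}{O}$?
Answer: $- \frac{20511523}{126583026} \approx -0.16204$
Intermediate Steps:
$J{\left(O \right)} = 1$
$N{\left(p,u \right)} = 6 + p$
$\frac{1}{N{\left(J{\left(-9 \right)},289 \right)} + \left(\frac{-4478 - 19232}{2053} + \frac{16209}{-9991}\right)} = \frac{1}{\left(6 + 1\right) + \left(\frac{-4478 - 19232}{2053} + \frac{16209}{-9991}\right)} = \frac{1}{7 + \left(\left(-4478 - 19232\right) \frac{1}{2053} + 16209 \left(- \frac{1}{9991}\right)\right)} = \frac{1}{7 - \frac{270163687}{20511523}} = \frac{1}{- \frac{126583026}{20511523}} = - \frac{20511523}{126583026}$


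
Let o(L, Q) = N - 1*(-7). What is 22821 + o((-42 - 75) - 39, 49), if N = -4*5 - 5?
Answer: 22803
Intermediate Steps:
N = -25 (N = -20 - 5 = -25)
o(L, Q) = -18 (o(L, Q) = -25 - 1*(-7) = -25 + 7 = -18)
22821 + o((-42 - 75) - 39, 49) = 22821 - 18 = 22803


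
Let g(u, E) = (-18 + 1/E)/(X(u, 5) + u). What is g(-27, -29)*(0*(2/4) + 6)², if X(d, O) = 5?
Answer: 9414/319 ≈ 29.511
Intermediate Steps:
g(u, E) = (-18 + 1/E)/(5 + u)
g(-27, -29)*(0*(2/4) + 6)² = ((1 - 18*(-29))/((-29)*(5 - 27)))*(0*(2/4) + 6)² = (-1/29*(1 + 522)/(-22))*(0*(2*(¼)) + 6)² = (-1/29*(-1/22)*523)*(0*(½) + 6)² = 523*(0 + 6)²/638 = (523/638)*6² = (523/638)*36 = 9414/319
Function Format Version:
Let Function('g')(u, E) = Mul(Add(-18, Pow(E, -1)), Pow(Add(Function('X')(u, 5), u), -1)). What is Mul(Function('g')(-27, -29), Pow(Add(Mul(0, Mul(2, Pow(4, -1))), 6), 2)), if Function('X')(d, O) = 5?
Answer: Rational(9414, 319) ≈ 29.511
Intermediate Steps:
Function('g')(u, E) = Mul(Pow(Add(5, u), -1), Add(-18, Pow(E, -1))) (Function('g')(u, E) = Mul(Add(-18, Pow(E, -1)), Pow(Add(5, u), -1)) = Mul(Pow(Add(5, u), -1), Add(-18, Pow(E, -1))))
Mul(Function('g')(-27, -29), Pow(Add(Mul(0, Mul(2, Pow(4, -1))), 6), 2)) = Mul(Mul(Pow(-29, -1), Pow(Add(5, -27), -1), Add(1, Mul(-18, -29))), Pow(Add(Mul(0, Mul(2, Pow(4, -1))), 6), 2)) = Mul(Mul(Rational(-1, 29), Pow(-22, -1), Add(1, 522)), Pow(Add(Mul(0, Mul(2, Rational(1, 4))), 6), 2)) = Mul(Mul(Rational(-1, 29), Rational(-1, 22), 523), Pow(Add(Mul(0, Rational(1, 2)), 6), 2)) = Mul(Rational(523, 638), Pow(Add(0, 6), 2)) = Mul(Rational(523, 638), Pow(6, 2)) = Mul(Rational(523, 638), 36) = Rational(9414, 319)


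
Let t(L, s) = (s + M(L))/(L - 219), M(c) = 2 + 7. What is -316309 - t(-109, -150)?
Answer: -103749493/328 ≈ -3.1631e+5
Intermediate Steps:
M(c) = 9
t(L, s) = (9 + s)/(-219 + L) (t(L, s) = (s + 9)/(L - 219) = (9 + s)/(-219 + L))
-316309 - t(-109, -150) = -316309 - (9 - 150)/(-219 - 109) = -316309 - (-141)/(-328) = -316309 - (-1)*(-141)/328 = -316309 - 1*141/328 = -316309 - 141/328 = -103749493/328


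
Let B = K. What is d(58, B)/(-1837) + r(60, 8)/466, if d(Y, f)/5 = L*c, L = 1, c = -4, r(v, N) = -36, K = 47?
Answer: -28406/428021 ≈ -0.066366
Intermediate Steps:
B = 47
d(Y, f) = -20 (d(Y, f) = 5*(1*(-4)) = 5*(-4) = -20)
d(58, B)/(-1837) + r(60, 8)/466 = -20/(-1837) - 36/466 = -20*(-1/1837) - 36*1/466 = 20/1837 - 18/233 = -28406/428021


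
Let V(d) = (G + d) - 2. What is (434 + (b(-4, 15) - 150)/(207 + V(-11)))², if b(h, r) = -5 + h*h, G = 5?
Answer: 7435095529/39601 ≈ 1.8775e+5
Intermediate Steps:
V(d) = 3 + d (V(d) = (5 + d) - 2 = 3 + d)
b(h, r) = -5 + h²
(434 + (b(-4, 15) - 150)/(207 + V(-11)))² = (434 + ((-5 + (-4)²) - 150)/(207 + (3 - 11)))² = (434 + ((-5 + 16) - 150)/(207 - 8))² = (434 + (11 - 150)/199)² = (434 - 139*1/199)² = (434 - 139/199)² = (86227/199)² = 7435095529/39601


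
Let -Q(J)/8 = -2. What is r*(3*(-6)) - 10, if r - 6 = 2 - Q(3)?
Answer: 134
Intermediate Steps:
Q(J) = 16 (Q(J) = -8*(-2) = 16)
r = -8 (r = 6 + (2 - 1*16) = 6 + (2 - 16) = 6 - 14 = -8)
r*(3*(-6)) - 10 = -24*(-6) - 10 = -8*(-18) - 10 = 144 - 10 = 134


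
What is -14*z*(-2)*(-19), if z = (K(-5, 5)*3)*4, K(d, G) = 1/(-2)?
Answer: 3192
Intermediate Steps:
K(d, G) = -½
z = -6 (z = -½*3*4 = -3/2*4 = -6)
-14*z*(-2)*(-19) = -(-84)*(-2)*(-19) = -14*12*(-19) = -168*(-19) = 3192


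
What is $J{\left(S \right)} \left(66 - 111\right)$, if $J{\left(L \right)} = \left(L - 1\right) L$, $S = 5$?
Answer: $-900$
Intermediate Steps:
$J{\left(L \right)} = L \left(-1 + L\right)$ ($J{\left(L \right)} = \left(-1 + L\right) L = L \left(-1 + L\right)$)
$J{\left(S \right)} \left(66 - 111\right) = 5 \left(-1 + 5\right) \left(66 - 111\right) = 5 \cdot 4 \left(-45\right) = 20 \left(-45\right) = -900$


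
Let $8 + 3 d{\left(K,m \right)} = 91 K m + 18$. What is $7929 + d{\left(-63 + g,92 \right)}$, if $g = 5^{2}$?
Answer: $-98113$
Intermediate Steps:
$g = 25$
$d{\left(K,m \right)} = \frac{10}{3} + \frac{91 K m}{3}$ ($d{\left(K,m \right)} = - \frac{8}{3} + \frac{91 K m + 18}{3} = - \frac{8}{3} + \frac{18 + 91 K m}{3} = - \frac{8}{3} + \left(6 + \frac{91 K m}{3}\right) = \frac{10}{3} + \frac{91 K m}{3}$)
$7929 + d{\left(-63 + g,92 \right)} = 7929 + \left(\frac{10}{3} + \frac{91}{3} \left(-63 + 25\right) 92\right) = 7929 + \left(\frac{10}{3} + \frac{91}{3} \left(-38\right) 92\right) = 7929 + \left(\frac{10}{3} - \frac{318136}{3}\right) = 7929 - 106042 = -98113$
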